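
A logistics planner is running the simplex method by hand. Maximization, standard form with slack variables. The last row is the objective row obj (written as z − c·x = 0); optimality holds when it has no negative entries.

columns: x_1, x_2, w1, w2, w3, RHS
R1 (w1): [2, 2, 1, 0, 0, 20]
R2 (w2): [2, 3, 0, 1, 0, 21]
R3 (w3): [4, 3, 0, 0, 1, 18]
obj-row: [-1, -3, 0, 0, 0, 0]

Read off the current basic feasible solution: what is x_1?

x_1 is not in the basis, so in the current basic feasible solution x_1 = 0.

0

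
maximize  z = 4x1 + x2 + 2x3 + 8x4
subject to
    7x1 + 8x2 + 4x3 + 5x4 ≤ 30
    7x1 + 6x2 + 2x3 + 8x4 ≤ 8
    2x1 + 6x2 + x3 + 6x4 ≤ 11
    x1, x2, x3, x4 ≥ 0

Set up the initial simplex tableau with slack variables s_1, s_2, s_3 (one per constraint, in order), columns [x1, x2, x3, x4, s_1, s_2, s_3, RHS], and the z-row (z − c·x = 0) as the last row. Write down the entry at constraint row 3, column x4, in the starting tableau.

6

Constraint 3 has coefficient 6 on x4.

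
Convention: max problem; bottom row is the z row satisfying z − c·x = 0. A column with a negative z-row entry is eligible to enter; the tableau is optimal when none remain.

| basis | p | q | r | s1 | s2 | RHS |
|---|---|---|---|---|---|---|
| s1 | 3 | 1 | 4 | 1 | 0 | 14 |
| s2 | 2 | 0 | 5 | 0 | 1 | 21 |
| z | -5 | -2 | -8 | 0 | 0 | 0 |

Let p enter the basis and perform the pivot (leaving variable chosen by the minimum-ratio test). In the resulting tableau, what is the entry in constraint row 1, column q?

1/3

Ratio test on column p — row 1: 14/3 = 14/3; row 2: 21/2 = 21/2. Minimum is 14/3 at row 1 (s1 leaves); pivot element 3.
Divide row 1 by 3; eliminate column p from the other rows.
In the new row 1, the q entry is the old entry divided by the pivot: 1/3 = 1/3.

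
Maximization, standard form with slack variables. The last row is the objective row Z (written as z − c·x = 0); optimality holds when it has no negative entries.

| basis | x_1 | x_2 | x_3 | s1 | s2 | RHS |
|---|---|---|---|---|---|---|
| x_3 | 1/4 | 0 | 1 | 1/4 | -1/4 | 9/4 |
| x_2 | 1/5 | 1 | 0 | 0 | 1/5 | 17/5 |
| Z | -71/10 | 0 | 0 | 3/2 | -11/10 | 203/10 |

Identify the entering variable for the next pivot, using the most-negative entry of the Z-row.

x_1

Negative Z-row entries: x_1: -71/10, s2: -11/10.
The most negative is -71/10 in column x_1, so x_1 enters.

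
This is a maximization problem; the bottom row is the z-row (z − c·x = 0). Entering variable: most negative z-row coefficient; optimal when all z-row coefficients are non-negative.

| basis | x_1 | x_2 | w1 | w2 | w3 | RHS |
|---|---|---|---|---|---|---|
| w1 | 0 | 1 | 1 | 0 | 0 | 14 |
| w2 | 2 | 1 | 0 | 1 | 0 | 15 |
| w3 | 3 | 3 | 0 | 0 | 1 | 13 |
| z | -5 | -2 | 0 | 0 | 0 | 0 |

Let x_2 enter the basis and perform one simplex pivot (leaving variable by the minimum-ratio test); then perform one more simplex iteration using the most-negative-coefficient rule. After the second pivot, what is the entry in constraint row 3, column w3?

1/3

Ratio test on column x_2 — row 1: 14/1 = 14; row 2: 15/1 = 15; row 3: 13/3 = 13/3. Minimum is 13/3 at row 3 (w3 leaves); pivot element 3.
Divide row 3 by 3; eliminate column x_2 from the other rows.
Second iteration: most negative z-row entry is -3 in column x_1, so x_1 enters.
Ratio test on column x_1 — row 1: entry -1 ≤ 0; row 2: (32/3)/1 = 32/3; row 3: (13/3)/1 = 13/3. Minimum is 13/3 at row 3 (x_2 leaves); pivot element 1.
Divide row 3 by 1; eliminate column x_1 from the other rows.
After both pivots, the entry at constraint row 3, column w3 is 1/3.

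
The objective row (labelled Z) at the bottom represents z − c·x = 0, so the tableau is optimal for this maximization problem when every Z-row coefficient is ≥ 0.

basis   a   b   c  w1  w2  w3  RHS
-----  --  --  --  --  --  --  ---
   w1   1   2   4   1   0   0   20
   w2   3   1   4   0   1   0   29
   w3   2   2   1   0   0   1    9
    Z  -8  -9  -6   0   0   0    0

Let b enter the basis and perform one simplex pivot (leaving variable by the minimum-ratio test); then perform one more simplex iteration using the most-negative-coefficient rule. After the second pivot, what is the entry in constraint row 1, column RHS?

11/3

Ratio test on column b — row 1: 20/2 = 10; row 2: 29/1 = 29; row 3: 9/2 = 9/2. Minimum is 9/2 at row 3 (w3 leaves); pivot element 2.
Divide row 3 by 2; eliminate column b from the other rows.
Second iteration: most negative Z-row entry is -3/2 in column c, so c enters.
Ratio test on column c — row 1: 11/3 = 11/3; row 2: (49/2)/(7/2) = 7; row 3: (9/2)/(1/2) = 9. Minimum is 11/3 at row 1 (w1 leaves); pivot element 3.
Divide row 1 by 3; eliminate column c from the other rows.
After both pivots, the entry at constraint row 1, column RHS is 11/3.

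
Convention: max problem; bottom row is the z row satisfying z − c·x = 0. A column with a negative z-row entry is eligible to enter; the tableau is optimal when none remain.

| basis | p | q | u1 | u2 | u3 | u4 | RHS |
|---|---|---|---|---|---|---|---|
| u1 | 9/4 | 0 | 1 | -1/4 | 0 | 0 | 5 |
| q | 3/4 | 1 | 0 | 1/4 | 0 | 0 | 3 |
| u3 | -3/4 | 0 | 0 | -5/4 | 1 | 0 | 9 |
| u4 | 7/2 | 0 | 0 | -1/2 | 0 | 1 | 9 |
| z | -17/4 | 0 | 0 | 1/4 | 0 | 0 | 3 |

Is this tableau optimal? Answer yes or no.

The z-row has a negative entry -17/4 in column p, so it is not optimal.

no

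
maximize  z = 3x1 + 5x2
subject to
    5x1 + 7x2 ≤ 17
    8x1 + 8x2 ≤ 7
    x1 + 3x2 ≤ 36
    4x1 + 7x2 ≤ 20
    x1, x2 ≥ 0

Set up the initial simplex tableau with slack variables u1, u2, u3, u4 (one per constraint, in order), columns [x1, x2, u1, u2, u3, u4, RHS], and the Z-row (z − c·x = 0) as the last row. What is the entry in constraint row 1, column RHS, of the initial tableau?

17

The RHS of constraint 1 is b_1 = 17.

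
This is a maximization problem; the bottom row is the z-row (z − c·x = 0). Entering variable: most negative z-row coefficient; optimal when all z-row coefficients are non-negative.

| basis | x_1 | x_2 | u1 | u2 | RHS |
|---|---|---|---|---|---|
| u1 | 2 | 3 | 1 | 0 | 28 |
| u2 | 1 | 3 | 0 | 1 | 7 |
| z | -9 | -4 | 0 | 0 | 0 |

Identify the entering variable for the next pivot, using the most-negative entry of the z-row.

x_1

Negative z-row entries: x_1: -9, x_2: -4.
The most negative is -9 in column x_1, so x_1 enters.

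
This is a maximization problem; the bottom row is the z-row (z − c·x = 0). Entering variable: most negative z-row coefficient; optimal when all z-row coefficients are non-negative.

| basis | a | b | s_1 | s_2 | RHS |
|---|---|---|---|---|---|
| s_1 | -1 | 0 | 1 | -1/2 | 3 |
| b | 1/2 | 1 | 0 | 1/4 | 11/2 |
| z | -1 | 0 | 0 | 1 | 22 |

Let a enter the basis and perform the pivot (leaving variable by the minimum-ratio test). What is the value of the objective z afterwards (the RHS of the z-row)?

Ratio test on column a — row 1: entry -1 ≤ 0; row 2: (11/2)/(1/2) = 11. Minimum is 11 at row 2 (b leaves); pivot element 1/2.
Pivot on row 2; the z-row RHS becomes 22 − (-1)·11 = 33.

33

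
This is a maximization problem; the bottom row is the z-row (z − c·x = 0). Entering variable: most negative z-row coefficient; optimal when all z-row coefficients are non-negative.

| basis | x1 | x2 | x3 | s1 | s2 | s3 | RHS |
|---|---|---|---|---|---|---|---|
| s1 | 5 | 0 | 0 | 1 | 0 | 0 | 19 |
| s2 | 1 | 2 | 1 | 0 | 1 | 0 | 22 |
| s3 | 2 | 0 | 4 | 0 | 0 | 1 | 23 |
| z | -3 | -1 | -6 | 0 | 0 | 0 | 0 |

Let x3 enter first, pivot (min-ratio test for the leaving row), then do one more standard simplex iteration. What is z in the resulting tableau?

Ratio test on column x3 — row 1: entry 0 ≤ 0; row 2: 22/1 = 22; row 3: 23/4 = 23/4. Minimum is 23/4 at row 3 (s3 leaves); pivot element 4.
Pivot on row 3; the z-row RHS becomes 0 − (-6)·(23/4) = 69/2.
Next entering variable (most negative z-row entry -1): x2.
Ratio test on column x2 — row 1: entry 0 ≤ 0; row 2: (65/4)/2 = 65/8; row 3: entry 0 ≤ 0. Minimum is 65/8 at row 2 (s2 leaves); pivot element 2.
After the second pivot the z-row RHS is 69/2 − (-1)·(65/8) = 341/8.

341/8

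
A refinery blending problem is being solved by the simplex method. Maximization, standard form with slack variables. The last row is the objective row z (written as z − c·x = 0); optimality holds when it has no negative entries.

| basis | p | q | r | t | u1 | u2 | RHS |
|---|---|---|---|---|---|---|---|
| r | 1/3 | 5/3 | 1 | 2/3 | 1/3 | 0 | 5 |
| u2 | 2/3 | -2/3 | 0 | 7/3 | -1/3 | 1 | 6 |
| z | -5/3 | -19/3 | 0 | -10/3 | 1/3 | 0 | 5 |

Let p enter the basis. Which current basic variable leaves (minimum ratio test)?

u2

Column p entries and ratios — r: 5/(1/3) = 15; u2: 6/(2/3) = 9.
Smallest ratio is 9 in the row of u2, so u2 leaves.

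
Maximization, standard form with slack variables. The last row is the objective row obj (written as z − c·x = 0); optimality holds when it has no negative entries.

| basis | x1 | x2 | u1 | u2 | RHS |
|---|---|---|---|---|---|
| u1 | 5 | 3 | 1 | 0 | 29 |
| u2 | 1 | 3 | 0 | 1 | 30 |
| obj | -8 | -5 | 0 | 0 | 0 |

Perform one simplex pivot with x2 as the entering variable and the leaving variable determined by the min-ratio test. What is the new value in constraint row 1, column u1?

1/3

Ratio test on column x2 — row 1: 29/3 = 29/3; row 2: 30/3 = 10. Minimum is 29/3 at row 1 (u1 leaves); pivot element 3.
Divide row 1 by 3; eliminate column x2 from the other rows.
In the new row 1, the u1 entry is the old entry divided by the pivot: 1/3 = 1/3.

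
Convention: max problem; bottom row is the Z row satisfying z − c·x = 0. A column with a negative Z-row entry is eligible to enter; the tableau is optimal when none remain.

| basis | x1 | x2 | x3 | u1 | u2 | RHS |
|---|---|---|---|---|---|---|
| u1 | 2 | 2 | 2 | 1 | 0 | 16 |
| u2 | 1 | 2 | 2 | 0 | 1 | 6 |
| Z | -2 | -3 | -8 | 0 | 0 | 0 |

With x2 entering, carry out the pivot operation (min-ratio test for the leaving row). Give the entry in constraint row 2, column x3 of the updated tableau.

Ratio test on column x2 — row 1: 16/2 = 8; row 2: 6/2 = 3. Minimum is 3 at row 2 (u2 leaves); pivot element 2.
Divide row 2 by 2; eliminate column x2 from the other rows.
In the new row 2, the x3 entry is the old entry divided by the pivot: 2/2 = 1.

1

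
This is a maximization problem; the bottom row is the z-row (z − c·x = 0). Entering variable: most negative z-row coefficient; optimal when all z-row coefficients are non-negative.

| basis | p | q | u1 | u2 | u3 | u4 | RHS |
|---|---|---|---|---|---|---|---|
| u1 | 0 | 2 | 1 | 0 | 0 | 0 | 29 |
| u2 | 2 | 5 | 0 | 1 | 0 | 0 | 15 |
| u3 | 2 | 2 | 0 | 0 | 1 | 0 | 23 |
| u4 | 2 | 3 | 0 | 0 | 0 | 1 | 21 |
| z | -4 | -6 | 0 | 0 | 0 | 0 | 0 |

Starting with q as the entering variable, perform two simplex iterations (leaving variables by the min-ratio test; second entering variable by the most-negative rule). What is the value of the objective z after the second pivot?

Ratio test on column q — row 1: 29/2 = 29/2; row 2: 15/5 = 3; row 3: 23/2 = 23/2; row 4: 21/3 = 7. Minimum is 3 at row 2 (u2 leaves); pivot element 5.
Pivot on row 2; the z-row RHS becomes 0 − (-6)·3 = 18.
Next entering variable (most negative z-row entry -8/5): p.
Ratio test on column p — row 1: entry -4/5 ≤ 0; row 2: 3/(2/5) = 15/2; row 3: 17/(6/5) = 85/6; row 4: 12/(4/5) = 15. Minimum is 15/2 at row 2 (q leaves); pivot element 2/5.
After the second pivot the z-row RHS is 18 − (-8/5)·(15/2) = 30.

30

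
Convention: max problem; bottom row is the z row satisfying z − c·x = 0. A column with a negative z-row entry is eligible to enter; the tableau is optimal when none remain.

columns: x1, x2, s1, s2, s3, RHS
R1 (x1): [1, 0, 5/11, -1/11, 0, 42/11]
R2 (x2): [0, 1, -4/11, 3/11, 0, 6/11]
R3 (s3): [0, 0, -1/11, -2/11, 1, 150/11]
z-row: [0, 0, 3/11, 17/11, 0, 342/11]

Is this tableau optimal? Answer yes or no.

yes

Every z-row coefficient is ≥ 0, so the tableau is optimal.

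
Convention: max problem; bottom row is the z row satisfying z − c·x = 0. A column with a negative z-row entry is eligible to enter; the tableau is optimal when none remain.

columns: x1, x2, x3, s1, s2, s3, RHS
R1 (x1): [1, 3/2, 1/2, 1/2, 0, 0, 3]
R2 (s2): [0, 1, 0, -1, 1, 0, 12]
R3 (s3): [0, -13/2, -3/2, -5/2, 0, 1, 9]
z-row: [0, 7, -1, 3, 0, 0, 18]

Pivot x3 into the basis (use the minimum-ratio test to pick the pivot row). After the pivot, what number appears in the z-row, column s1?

Ratio test on column x3 — row 1: 3/(1/2) = 6; row 2: entry 0 ≤ 0; row 3: entry -3/2 ≤ 0. Minimum is 6 at row 1 (x1 leaves); pivot element 1/2.
Divide row 1 by 1/2; eliminate column x3 from the other rows.
z-row update in column s1: 3 − (-1)·1 = 4.

4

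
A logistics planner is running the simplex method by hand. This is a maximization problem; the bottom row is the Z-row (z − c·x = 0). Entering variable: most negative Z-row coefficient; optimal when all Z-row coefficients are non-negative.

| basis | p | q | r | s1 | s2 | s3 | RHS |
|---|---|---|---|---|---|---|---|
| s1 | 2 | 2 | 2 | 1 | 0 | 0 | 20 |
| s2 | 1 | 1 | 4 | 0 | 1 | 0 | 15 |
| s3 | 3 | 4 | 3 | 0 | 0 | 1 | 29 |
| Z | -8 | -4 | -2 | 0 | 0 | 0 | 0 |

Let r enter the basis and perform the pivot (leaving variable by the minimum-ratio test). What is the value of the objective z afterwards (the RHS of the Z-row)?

Ratio test on column r — row 1: 20/2 = 10; row 2: 15/4 = 15/4; row 3: 29/3 = 29/3. Minimum is 15/4 at row 2 (s2 leaves); pivot element 4.
Pivot on row 2; the Z-row RHS becomes 0 − (-2)·(15/4) = 15/2.

15/2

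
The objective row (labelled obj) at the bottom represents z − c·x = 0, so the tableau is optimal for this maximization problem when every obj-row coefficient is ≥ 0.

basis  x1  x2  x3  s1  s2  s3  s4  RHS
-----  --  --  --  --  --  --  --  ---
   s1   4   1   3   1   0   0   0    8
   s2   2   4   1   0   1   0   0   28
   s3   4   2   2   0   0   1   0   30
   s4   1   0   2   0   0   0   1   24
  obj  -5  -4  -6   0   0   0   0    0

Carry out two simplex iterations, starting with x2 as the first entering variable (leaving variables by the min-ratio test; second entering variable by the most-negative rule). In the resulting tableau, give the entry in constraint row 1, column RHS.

4/11

Ratio test on column x2 — row 1: 8/1 = 8; row 2: 28/4 = 7; row 3: 30/2 = 15; row 4: entry 0 ≤ 0. Minimum is 7 at row 2 (s2 leaves); pivot element 4.
Divide row 2 by 4; eliminate column x2 from the other rows.
Second iteration: most negative obj-row entry is -5 in column x3, so x3 enters.
Ratio test on column x3 — row 1: 1/(11/4) = 4/11; row 2: 7/(1/4) = 28; row 3: 16/(3/2) = 32/3; row 4: 24/2 = 12. Minimum is 4/11 at row 1 (s1 leaves); pivot element 11/4.
Divide row 1 by 11/4; eliminate column x3 from the other rows.
After both pivots, the entry at constraint row 1, column RHS is 4/11.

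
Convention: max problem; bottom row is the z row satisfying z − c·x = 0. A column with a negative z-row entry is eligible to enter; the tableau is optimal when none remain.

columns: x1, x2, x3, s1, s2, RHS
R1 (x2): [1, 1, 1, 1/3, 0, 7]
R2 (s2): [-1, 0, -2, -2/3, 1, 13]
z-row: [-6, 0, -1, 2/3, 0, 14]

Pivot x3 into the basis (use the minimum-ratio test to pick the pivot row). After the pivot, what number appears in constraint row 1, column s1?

1/3

Ratio test on column x3 — row 1: 7/1 = 7; row 2: entry -2 ≤ 0. Minimum is 7 at row 1 (x2 leaves); pivot element 1.
Divide row 1 by 1; eliminate column x3 from the other rows.
In the new row 1, the s1 entry is the old entry divided by the pivot: (1/3)/1 = 1/3.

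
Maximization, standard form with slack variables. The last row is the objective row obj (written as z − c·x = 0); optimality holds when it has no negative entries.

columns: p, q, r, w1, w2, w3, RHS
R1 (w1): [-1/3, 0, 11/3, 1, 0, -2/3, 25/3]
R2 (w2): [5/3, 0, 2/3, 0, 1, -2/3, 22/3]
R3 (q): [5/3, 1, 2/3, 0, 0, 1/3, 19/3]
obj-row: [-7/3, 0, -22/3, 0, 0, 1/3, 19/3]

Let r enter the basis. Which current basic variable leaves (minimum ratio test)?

Column r entries and ratios — w1: (25/3)/(11/3) = 25/11; w2: (22/3)/(2/3) = 11; q: (19/3)/(2/3) = 19/2.
Smallest ratio is 25/11 in the row of w1, so w1 leaves.

w1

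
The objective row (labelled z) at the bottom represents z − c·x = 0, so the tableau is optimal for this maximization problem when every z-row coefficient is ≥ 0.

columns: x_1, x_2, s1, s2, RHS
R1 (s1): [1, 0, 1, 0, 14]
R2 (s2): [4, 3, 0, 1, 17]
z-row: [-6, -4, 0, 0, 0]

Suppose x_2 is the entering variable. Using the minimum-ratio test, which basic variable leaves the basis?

s2

Column x_2 entries and ratios — s1: 0 ≤ 0, skip; s2: 17/3 = 17/3.
Smallest ratio is 17/3 in the row of s2, so s2 leaves.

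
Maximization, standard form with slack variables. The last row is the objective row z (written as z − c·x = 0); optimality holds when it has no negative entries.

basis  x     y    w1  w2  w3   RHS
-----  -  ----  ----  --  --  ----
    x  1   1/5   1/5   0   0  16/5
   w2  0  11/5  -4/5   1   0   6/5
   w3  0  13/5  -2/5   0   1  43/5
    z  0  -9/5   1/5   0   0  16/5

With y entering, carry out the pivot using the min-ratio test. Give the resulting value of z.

Ratio test on column y — row 1: (16/5)/(1/5) = 16; row 2: (6/5)/(11/5) = 6/11; row 3: (43/5)/(13/5) = 43/13. Minimum is 6/11 at row 2 (w2 leaves); pivot element 11/5.
Pivot on row 2; the z-row RHS becomes 16/5 − (-9/5)·(6/11) = 46/11.

46/11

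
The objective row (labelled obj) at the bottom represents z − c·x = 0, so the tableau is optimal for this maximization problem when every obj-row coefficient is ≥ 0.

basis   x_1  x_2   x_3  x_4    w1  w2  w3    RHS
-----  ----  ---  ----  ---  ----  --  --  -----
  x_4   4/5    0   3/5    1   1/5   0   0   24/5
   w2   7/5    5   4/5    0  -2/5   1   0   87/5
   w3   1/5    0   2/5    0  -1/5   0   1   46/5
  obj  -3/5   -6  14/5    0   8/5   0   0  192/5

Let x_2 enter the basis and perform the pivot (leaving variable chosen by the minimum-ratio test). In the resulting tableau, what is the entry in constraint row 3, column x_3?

Ratio test on column x_2 — row 1: entry 0 ≤ 0; row 2: (87/5)/5 = 87/25; row 3: entry 0 ≤ 0. Minimum is 87/25 at row 2 (w2 leaves); pivot element 5.
Divide row 2 by 5; eliminate column x_2 from the other rows.
Row 3 update in column x_3: 2/5 − 0·(4/25) = 2/5.

2/5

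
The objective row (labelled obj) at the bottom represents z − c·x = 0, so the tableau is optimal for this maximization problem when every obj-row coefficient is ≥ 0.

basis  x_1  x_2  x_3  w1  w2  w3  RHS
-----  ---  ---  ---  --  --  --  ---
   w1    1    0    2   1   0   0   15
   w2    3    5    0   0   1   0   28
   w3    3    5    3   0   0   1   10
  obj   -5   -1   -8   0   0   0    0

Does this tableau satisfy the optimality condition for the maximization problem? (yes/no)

no

The obj-row has a negative entry -8 in column x_3, so it is not optimal.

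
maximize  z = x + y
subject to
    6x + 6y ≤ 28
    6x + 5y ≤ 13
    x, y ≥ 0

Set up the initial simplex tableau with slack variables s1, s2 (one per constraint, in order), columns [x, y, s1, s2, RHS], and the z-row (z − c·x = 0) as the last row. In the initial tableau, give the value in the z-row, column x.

-1

The z-row carries the negated objective coefficients: the x entry is -1.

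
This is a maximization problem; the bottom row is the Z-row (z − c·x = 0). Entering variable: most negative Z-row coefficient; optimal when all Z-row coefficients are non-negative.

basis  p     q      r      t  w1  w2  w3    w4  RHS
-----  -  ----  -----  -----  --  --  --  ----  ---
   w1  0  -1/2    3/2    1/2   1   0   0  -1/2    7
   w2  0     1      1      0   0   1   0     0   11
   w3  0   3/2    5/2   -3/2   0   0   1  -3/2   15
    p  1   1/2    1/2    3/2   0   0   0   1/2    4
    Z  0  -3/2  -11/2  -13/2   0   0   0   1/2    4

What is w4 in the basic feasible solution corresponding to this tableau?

0

w4 is not in the basis, so in the current basic feasible solution w4 = 0.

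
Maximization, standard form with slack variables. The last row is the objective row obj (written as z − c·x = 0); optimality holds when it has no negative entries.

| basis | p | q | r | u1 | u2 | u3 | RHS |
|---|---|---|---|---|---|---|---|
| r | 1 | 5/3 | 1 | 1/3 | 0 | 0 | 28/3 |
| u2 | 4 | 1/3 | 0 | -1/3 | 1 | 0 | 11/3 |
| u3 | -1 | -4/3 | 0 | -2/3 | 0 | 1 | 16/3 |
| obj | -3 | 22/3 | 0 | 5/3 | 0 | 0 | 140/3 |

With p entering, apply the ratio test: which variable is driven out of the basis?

u2

Column p entries and ratios — r: (28/3)/1 = 28/3; u2: (11/3)/4 = 11/12; u3: -1 ≤ 0, skip.
Smallest ratio is 11/12 in the row of u2, so u2 leaves.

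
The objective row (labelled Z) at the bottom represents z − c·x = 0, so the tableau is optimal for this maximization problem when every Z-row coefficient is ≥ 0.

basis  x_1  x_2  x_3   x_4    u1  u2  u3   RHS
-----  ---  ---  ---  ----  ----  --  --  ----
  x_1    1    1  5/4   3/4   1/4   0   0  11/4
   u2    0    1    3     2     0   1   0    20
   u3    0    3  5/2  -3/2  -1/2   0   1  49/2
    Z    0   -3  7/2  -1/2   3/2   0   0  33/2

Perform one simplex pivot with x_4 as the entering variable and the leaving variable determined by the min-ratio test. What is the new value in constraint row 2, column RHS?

38/3

Ratio test on column x_4 — row 1: (11/4)/(3/4) = 11/3; row 2: 20/2 = 10; row 3: entry -3/2 ≤ 0. Minimum is 11/3 at row 1 (x_1 leaves); pivot element 3/4.
Divide row 1 by 3/4; eliminate column x_4 from the other rows.
Row 2 update in column RHS: 20 − 2·(11/3) = 38/3.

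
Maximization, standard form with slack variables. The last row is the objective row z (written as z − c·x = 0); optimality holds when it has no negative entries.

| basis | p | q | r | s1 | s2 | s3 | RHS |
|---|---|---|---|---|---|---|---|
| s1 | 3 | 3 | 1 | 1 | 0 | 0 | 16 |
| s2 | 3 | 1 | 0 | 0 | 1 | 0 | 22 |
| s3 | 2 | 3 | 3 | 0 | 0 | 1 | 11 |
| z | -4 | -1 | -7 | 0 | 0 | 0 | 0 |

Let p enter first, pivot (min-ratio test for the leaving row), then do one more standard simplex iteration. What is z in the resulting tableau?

Ratio test on column p — row 1: 16/3 = 16/3; row 2: 22/3 = 22/3; row 3: 11/2 = 11/2. Minimum is 16/3 at row 1 (s1 leaves); pivot element 3.
Pivot on row 1; the z-row RHS becomes 0 − (-4)·(16/3) = 64/3.
Next entering variable (most negative z-row entry -17/3): r.
Ratio test on column r — row 1: (16/3)/(1/3) = 16; row 2: entry -1 ≤ 0; row 3: (1/3)/(7/3) = 1/7. Minimum is 1/7 at row 3 (s3 leaves); pivot element 7/3.
After the second pivot the z-row RHS is 64/3 − (-17/3)·(1/7) = 155/7.

155/7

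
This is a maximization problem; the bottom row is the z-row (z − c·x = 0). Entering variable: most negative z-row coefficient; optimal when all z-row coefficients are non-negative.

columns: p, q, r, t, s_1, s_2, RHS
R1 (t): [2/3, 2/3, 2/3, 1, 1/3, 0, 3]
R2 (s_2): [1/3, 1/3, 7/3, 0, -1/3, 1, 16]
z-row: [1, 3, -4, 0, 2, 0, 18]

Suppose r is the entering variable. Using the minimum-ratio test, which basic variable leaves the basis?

Column r entries and ratios — t: 3/(2/3) = 9/2; s_2: 16/(7/3) = 48/7.
Smallest ratio is 9/2 in the row of t, so t leaves.

t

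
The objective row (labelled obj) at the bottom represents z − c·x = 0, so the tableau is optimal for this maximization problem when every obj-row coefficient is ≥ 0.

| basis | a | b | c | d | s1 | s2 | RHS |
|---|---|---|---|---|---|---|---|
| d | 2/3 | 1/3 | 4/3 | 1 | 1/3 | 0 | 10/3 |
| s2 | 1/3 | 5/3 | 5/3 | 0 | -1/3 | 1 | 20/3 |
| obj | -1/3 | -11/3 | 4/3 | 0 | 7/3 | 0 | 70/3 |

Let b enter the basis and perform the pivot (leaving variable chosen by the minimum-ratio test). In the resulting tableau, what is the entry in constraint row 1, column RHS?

2

Ratio test on column b — row 1: (10/3)/(1/3) = 10; row 2: (20/3)/(5/3) = 4. Minimum is 4 at row 2 (s2 leaves); pivot element 5/3.
Divide row 2 by 5/3; eliminate column b from the other rows.
Row 1 update in column RHS: 10/3 − (1/3)·4 = 2.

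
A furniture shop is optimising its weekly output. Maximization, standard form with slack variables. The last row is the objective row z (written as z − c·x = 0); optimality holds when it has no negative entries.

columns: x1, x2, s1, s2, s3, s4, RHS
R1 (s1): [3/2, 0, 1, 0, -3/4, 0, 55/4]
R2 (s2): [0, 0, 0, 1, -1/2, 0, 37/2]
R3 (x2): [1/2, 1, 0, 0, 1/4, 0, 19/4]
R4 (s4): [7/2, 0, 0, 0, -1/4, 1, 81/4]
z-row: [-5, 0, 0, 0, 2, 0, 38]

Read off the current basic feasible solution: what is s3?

0

s3 is not in the basis, so in the current basic feasible solution s3 = 0.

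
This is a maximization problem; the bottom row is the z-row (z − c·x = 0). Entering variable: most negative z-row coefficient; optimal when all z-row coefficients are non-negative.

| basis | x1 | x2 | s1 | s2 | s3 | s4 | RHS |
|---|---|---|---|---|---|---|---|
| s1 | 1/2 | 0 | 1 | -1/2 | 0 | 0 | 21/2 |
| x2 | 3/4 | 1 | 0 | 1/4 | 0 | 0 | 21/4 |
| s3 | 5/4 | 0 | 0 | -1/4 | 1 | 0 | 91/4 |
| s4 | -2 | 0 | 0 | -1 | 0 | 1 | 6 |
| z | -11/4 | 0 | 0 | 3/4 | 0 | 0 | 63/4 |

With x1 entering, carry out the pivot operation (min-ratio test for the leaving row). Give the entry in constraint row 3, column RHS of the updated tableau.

Ratio test on column x1 — row 1: (21/2)/(1/2) = 21; row 2: (21/4)/(3/4) = 7; row 3: (91/4)/(5/4) = 91/5; row 4: entry -2 ≤ 0. Minimum is 7 at row 2 (x2 leaves); pivot element 3/4.
Divide row 2 by 3/4; eliminate column x1 from the other rows.
Row 3 update in column RHS: 91/4 − (5/4)·7 = 14.

14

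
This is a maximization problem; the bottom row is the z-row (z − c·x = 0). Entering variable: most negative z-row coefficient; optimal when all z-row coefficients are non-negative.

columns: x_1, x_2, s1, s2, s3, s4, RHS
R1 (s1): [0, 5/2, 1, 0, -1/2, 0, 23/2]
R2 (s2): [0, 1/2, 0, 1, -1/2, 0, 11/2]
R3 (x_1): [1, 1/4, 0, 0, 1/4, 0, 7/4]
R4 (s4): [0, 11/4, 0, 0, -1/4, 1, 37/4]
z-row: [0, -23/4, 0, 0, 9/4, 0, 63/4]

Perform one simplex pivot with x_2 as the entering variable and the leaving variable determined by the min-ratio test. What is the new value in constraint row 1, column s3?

-3/11

Ratio test on column x_2 — row 1: (23/2)/(5/2) = 23/5; row 2: (11/2)/(1/2) = 11; row 3: (7/4)/(1/4) = 7; row 4: (37/4)/(11/4) = 37/11. Minimum is 37/11 at row 4 (s4 leaves); pivot element 11/4.
Divide row 4 by 11/4; eliminate column x_2 from the other rows.
Row 1 update in column s3: -1/2 − (5/2)·(-1/11) = -3/11.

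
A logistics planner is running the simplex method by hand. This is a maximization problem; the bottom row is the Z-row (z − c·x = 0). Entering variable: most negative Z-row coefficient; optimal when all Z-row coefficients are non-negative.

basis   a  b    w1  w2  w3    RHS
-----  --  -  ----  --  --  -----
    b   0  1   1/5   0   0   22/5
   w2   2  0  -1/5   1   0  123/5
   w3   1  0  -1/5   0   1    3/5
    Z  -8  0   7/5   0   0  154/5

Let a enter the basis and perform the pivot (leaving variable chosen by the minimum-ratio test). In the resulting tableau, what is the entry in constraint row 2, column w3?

Ratio test on column a — row 1: entry 0 ≤ 0; row 2: (123/5)/2 = 123/10; row 3: (3/5)/1 = 3/5. Minimum is 3/5 at row 3 (w3 leaves); pivot element 1.
Divide row 3 by 1; eliminate column a from the other rows.
Row 2 update in column w3: 0 − 2·1 = -2.

-2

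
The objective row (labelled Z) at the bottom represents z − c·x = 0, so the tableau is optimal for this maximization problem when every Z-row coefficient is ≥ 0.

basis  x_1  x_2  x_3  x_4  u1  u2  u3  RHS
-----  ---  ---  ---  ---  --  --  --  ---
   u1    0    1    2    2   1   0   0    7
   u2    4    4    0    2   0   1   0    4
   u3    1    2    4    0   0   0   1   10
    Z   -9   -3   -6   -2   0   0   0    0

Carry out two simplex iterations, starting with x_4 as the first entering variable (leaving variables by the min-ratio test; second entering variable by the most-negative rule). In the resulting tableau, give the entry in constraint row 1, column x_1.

-2

Ratio test on column x_4 — row 1: 7/2 = 7/2; row 2: 4/2 = 2; row 3: entry 0 ≤ 0. Minimum is 2 at row 2 (u2 leaves); pivot element 2.
Divide row 2 by 2; eliminate column x_4 from the other rows.
Second iteration: most negative Z-row entry is -6 in column x_3, so x_3 enters.
Ratio test on column x_3 — row 1: 3/2 = 3/2; row 2: entry 0 ≤ 0; row 3: 10/4 = 5/2. Minimum is 3/2 at row 1 (u1 leaves); pivot element 2.
Divide row 1 by 2; eliminate column x_3 from the other rows.
After both pivots, the entry at constraint row 1, column x_1 is -2.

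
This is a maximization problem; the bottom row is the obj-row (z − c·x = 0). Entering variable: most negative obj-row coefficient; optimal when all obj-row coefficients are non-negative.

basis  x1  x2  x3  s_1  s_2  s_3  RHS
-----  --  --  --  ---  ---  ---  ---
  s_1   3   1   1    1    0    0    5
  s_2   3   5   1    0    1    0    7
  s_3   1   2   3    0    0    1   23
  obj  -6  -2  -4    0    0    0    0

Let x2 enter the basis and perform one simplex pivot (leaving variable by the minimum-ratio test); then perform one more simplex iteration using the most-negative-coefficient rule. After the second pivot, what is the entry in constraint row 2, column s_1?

-1/4

Ratio test on column x2 — row 1: 5/1 = 5; row 2: 7/5 = 7/5; row 3: 23/2 = 23/2. Minimum is 7/5 at row 2 (s_2 leaves); pivot element 5.
Divide row 2 by 5; eliminate column x2 from the other rows.
Second iteration: most negative obj-row entry is -24/5 in column x1, so x1 enters.
Ratio test on column x1 — row 1: (18/5)/(12/5) = 3/2; row 2: (7/5)/(3/5) = 7/3; row 3: entry -1/5 ≤ 0. Minimum is 3/2 at row 1 (s_1 leaves); pivot element 12/5.
Divide row 1 by 12/5; eliminate column x1 from the other rows.
After both pivots, the entry at constraint row 2, column s_1 is -1/4.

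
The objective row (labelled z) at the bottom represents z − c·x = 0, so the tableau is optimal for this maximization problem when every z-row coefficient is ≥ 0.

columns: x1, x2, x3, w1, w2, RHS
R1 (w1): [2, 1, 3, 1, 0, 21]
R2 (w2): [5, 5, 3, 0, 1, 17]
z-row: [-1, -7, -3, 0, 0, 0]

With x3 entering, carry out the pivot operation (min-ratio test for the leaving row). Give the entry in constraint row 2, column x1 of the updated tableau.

Ratio test on column x3 — row 1: 21/3 = 7; row 2: 17/3 = 17/3. Minimum is 17/3 at row 2 (w2 leaves); pivot element 3.
Divide row 2 by 3; eliminate column x3 from the other rows.
In the new row 2, the x1 entry is the old entry divided by the pivot: 5/3 = 5/3.

5/3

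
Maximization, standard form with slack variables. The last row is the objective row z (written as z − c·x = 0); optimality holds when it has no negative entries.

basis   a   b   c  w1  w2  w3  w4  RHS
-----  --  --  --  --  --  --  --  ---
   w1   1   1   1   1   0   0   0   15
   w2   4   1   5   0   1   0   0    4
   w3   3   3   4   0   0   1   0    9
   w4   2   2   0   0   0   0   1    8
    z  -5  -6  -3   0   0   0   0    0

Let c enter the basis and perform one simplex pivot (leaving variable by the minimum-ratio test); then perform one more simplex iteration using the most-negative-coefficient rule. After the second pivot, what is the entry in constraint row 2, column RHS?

Ratio test on column c — row 1: 15/1 = 15; row 2: 4/5 = 4/5; row 3: 9/4 = 9/4; row 4: entry 0 ≤ 0. Minimum is 4/5 at row 2 (w2 leaves); pivot element 5.
Divide row 2 by 5; eliminate column c from the other rows.
Second iteration: most negative z-row entry is -27/5 in column b, so b enters.
Ratio test on column b — row 1: (71/5)/(4/5) = 71/4; row 2: (4/5)/(1/5) = 4; row 3: (29/5)/(11/5) = 29/11; row 4: 8/2 = 4. Minimum is 29/11 at row 3 (w3 leaves); pivot element 11/5.
Divide row 3 by 11/5; eliminate column b from the other rows.
After both pivots, the entry at constraint row 2, column RHS is 3/11.

3/11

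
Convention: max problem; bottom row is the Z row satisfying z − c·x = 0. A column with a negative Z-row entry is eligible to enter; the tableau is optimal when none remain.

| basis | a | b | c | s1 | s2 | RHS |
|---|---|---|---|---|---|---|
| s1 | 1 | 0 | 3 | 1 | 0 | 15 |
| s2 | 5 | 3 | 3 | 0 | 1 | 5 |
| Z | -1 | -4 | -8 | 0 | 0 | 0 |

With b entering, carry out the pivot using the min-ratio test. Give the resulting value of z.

20/3

Ratio test on column b — row 1: entry 0 ≤ 0; row 2: 5/3 = 5/3. Minimum is 5/3 at row 2 (s2 leaves); pivot element 3.
Pivot on row 2; the Z-row RHS becomes 0 − (-4)·(5/3) = 20/3.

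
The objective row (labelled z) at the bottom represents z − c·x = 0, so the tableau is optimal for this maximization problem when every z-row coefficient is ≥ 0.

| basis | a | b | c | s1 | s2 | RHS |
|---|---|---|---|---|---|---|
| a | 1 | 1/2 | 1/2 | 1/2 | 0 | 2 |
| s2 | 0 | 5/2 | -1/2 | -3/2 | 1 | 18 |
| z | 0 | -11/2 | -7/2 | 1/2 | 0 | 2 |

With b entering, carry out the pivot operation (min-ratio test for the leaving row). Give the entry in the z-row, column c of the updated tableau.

2

Ratio test on column b — row 1: 2/(1/2) = 4; row 2: 18/(5/2) = 36/5. Minimum is 4 at row 1 (a leaves); pivot element 1/2.
Divide row 1 by 1/2; eliminate column b from the other rows.
z-row update in column c: -7/2 − (-11/2)·1 = 2.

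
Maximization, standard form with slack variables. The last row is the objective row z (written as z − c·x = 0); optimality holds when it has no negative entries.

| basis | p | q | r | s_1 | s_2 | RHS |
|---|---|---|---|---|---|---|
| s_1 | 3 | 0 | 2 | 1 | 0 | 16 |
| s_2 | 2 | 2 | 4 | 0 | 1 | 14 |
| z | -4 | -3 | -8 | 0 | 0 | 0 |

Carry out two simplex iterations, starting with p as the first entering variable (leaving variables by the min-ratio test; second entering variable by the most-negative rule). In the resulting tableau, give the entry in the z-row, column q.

Ratio test on column p — row 1: 16/3 = 16/3; row 2: 14/2 = 7. Minimum is 16/3 at row 1 (s_1 leaves); pivot element 3.
Divide row 1 by 3; eliminate column p from the other rows.
Second iteration: most negative z-row entry is -16/3 in column r, so r enters.
Ratio test on column r — row 1: (16/3)/(2/3) = 8; row 2: (10/3)/(8/3) = 5/4. Minimum is 5/4 at row 2 (s_2 leaves); pivot element 8/3.
Divide row 2 by 8/3; eliminate column r from the other rows.
After both pivots, the entry at the z-row, column q is 1.

1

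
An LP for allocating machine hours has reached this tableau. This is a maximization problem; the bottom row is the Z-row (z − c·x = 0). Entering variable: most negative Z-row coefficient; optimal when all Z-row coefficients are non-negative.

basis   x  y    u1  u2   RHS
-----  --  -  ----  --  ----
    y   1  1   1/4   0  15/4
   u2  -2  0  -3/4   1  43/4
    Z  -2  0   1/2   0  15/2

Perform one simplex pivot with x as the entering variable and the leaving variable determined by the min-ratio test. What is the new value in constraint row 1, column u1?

Ratio test on column x — row 1: (15/4)/1 = 15/4; row 2: entry -2 ≤ 0. Minimum is 15/4 at row 1 (y leaves); pivot element 1.
Divide row 1 by 1; eliminate column x from the other rows.
In the new row 1, the u1 entry is the old entry divided by the pivot: (1/4)/1 = 1/4.

1/4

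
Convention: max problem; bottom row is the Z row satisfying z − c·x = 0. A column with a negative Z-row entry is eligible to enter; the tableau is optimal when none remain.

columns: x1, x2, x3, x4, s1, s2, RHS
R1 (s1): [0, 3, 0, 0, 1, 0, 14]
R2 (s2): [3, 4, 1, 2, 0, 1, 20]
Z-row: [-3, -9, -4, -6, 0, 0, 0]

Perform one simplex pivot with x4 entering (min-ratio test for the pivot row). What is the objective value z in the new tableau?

Ratio test on column x4 — row 1: entry 0 ≤ 0; row 2: 20/2 = 10. Minimum is 10 at row 2 (s2 leaves); pivot element 2.
Pivot on row 2; the Z-row RHS becomes 0 − (-6)·10 = 60.

60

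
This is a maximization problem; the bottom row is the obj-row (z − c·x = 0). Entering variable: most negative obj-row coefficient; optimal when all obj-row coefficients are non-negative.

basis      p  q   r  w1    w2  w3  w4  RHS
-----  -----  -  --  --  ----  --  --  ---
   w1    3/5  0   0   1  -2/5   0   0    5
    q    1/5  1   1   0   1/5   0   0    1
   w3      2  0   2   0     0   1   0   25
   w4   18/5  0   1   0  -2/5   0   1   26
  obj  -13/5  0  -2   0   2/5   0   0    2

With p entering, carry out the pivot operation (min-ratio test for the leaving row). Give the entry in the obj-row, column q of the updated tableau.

Ratio test on column p — row 1: 5/(3/5) = 25/3; row 2: 1/(1/5) = 5; row 3: 25/2 = 25/2; row 4: 26/(18/5) = 65/9. Minimum is 5 at row 2 (q leaves); pivot element 1/5.
Divide row 2 by 1/5; eliminate column p from the other rows.
obj-row update in column q: 0 − (-13/5)·5 = 13.

13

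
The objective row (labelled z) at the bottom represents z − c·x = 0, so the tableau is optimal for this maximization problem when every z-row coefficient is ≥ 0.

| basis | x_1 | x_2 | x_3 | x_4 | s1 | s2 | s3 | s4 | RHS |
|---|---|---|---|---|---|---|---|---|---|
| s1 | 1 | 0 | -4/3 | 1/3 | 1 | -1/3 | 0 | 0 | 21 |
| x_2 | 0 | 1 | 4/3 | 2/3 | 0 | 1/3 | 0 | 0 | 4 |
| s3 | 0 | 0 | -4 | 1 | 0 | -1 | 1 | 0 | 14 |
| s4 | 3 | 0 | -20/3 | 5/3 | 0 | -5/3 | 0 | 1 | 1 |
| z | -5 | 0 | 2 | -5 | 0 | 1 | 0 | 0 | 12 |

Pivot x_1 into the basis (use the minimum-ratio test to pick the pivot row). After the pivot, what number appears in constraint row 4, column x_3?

-20/9

Ratio test on column x_1 — row 1: 21/1 = 21; row 2: entry 0 ≤ 0; row 3: entry 0 ≤ 0; row 4: 1/3 = 1/3. Minimum is 1/3 at row 4 (s4 leaves); pivot element 3.
Divide row 4 by 3; eliminate column x_1 from the other rows.
In the new row 4, the x_3 entry is the old entry divided by the pivot: (-20/3)/3 = -20/9.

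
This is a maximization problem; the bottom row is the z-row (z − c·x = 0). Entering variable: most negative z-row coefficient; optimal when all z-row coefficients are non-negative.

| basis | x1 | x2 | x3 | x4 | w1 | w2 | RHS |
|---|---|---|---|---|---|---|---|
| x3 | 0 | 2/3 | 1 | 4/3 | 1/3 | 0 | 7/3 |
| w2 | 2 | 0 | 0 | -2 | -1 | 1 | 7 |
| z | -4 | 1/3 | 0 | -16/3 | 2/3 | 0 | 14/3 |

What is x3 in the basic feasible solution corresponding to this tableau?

7/3

x3 is basic (row 1); its value is the RHS of that row, 7/3.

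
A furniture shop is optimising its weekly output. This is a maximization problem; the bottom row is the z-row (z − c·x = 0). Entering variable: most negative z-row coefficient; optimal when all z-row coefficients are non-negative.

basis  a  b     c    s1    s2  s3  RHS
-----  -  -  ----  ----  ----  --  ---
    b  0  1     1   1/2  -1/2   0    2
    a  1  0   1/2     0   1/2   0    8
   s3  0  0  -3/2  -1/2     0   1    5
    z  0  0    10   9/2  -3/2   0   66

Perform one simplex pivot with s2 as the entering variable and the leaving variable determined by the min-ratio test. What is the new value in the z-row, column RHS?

90

Ratio test on column s2 — row 1: entry -1/2 ≤ 0; row 2: 8/(1/2) = 16; row 3: entry 0 ≤ 0. Minimum is 16 at row 2 (a leaves); pivot element 1/2.
Divide row 2 by 1/2; eliminate column s2 from the other rows.
z-row update in column RHS: 66 − (-3/2)·16 = 90.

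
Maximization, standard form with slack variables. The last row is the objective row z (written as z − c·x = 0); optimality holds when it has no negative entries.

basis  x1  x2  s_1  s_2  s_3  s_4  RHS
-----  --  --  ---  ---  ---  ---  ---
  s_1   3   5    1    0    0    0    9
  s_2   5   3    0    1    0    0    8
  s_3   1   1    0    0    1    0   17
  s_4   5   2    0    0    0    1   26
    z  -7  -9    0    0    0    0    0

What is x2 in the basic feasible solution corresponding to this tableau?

0

x2 is not in the basis, so in the current basic feasible solution x2 = 0.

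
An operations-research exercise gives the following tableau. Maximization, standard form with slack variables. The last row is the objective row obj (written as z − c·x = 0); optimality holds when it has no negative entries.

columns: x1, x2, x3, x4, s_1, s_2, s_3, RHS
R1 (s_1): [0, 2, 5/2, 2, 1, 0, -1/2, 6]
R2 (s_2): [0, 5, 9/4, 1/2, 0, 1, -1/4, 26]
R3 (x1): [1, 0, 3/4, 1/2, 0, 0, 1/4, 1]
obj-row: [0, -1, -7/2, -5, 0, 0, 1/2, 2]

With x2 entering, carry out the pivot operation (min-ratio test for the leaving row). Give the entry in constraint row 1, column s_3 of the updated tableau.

Ratio test on column x2 — row 1: 6/2 = 3; row 2: 26/5 = 26/5; row 3: entry 0 ≤ 0. Minimum is 3 at row 1 (s_1 leaves); pivot element 2.
Divide row 1 by 2; eliminate column x2 from the other rows.
In the new row 1, the s_3 entry is the old entry divided by the pivot: (-1/2)/2 = -1/4.

-1/4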